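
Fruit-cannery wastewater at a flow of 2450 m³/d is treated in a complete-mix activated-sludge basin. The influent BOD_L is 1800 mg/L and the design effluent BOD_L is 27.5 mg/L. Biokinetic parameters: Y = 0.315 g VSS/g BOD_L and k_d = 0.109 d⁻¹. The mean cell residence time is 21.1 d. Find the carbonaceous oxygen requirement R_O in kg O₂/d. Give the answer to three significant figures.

The observed yield is Y_obs = Y/(1 + k_d·θ_c) = 0.315 / (1 + 0.109 × 21.1) = 0.315 / 3.300 = 0.09546 g VSS per g BOD_L removed.
Mass of BOD_L removed per day: Q(S₀ − S) = 2450 × 1772 g/m³ = 4343 kg/d.
P_X = Y_obs·Q·(S₀ − S) = 0.09546 × 4343 = 414.5 kg VSS/d.
R_O = Q·ΔS − 1.42 P_X = 4343 − 588.6 = 3754 kg O₂/d.

R_O ≈ 3750 kg O₂/d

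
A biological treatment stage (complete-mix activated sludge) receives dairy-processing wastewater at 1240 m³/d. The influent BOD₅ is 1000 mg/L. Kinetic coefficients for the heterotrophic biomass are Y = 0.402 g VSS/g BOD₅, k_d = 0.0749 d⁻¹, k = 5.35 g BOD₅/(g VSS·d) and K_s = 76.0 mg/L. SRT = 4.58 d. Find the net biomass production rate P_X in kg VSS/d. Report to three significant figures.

P_X ≈ 367 kg VSS/d

For a completely mixed reactor with recycle the Lawrence–McCarty relation gives S = K_s·(1 + k_d·θ_c) / [θ_c·(Y·k − k_d) − 1] = 76.0 × (1 + 0.0749 × 4.58) / [4.58 × (0.402 × 5.35 − 0.0749) − 1] = 102.1 / 8.507 = 12.00 mg/L.
Observed yield with endogenous decay: Y_obs = Y / (1 + k_d·θ_c) = 0.402 / (1 + 0.0749 × 4.58) = 0.402 / 1.343 = 0.2993 g VSS/g BOD₅.
Mass of BOD₅ removed per day: Q(S₀ − S) = 1240 × 988.0 g/m³ = 1225 kg/d.
So the net sludge growth is P_X = 0.2993 × 1225 = 366.7 kg VSS/d.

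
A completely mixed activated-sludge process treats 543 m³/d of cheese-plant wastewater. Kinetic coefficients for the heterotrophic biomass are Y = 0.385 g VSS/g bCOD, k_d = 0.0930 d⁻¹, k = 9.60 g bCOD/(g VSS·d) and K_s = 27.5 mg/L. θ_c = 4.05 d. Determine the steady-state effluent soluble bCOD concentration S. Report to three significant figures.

Effluent substrate depends only on kinetics and SRT: S = K_s(1 + k_d θ_c) / [θ_c(Yk − k_d) − 1] = 27.5 × (1 + 0.0930 × 4.05) / [4.05 × (0.385 × 9.60 − 0.0930) − 1] = 37.86 / 13.59 = 2.785 mg/L.

S ≈ 2.79 mg/L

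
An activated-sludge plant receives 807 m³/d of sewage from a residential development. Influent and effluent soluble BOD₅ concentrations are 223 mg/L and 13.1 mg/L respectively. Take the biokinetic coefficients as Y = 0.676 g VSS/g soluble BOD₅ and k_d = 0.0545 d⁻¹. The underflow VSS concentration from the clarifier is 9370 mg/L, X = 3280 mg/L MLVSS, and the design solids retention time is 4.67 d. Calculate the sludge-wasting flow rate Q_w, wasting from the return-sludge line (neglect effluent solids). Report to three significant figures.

Q_w ≈ 9.74 m³/d

Rearranging the biomass balance for a CMAS with decay, V = Y·Q·ΔS·θ_c / [X·(1+k_d θ_c)] = 0.676 × 807 × (223 − 13.1) × 4.67 / [3280 × (1 + 0.0545 × 4.67)] = 5.35×10^5 / 4115 = 130.0 m³.
θ_c = V·X/(Q_w·X_r) when wasting from the recycle, so Q_w = V·X/(θ_c·X_r) = 130.0 × 3280 / (4.67 × 9370) = 9.741 m³/d.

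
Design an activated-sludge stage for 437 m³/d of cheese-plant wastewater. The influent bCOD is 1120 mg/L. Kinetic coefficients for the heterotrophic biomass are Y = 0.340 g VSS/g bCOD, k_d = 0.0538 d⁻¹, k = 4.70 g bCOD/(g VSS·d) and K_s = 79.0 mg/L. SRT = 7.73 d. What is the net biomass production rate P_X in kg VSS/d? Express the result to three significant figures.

From the Monod/SRT balance for a CMAS, S = K_s·(1+k_d θ_c)/[θ_c·(Y k − k_d) − 1] = 79.0 × (1 + 0.0538 × 7.73) / [7.73 × (0.340 × 4.70 − 0.0538) − 1] = 111.9 / 10.94 = 10.23 mg/L.
Y_obs = Y / (1 + k_d θ_c) = 0.340 / (1 + 0.0538 × 7.73) = 0.340 / 1.416 = 0.2401.
Q·(S₀ − S) = 437 × (1120 − 10.2) × 10⁻³ = 485.0 kg/d removed.
Biomass produced: P_X = Y_obs·Q·ΔS = 0.2401 × 485.0 ≈ 116.5 kg VSS/d.

P_X ≈ 116 kg VSS/d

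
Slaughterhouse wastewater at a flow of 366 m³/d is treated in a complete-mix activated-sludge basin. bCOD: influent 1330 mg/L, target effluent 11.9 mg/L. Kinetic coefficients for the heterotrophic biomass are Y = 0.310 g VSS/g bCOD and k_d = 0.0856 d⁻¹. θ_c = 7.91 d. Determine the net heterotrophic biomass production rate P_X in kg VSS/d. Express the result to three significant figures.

P_X ≈ 89.2 kg VSS/d

Observed yield with endogenous decay: Y_obs = Y / (1 + k_d·θ_c) = 0.310 / (1 + 0.0856 × 7.91) = 0.310 / 1.677 = 0.1848 g VSS/g bCOD.
Q·(S₀ − S) = 366 × (1330 − 11.9) × 10⁻³ = 482.4 kg/d removed.
Net biomass production P_X = Y_obs × Q·(S₀ − S) = 0.1848 × 482.4 = 89.17 kg VSS/d.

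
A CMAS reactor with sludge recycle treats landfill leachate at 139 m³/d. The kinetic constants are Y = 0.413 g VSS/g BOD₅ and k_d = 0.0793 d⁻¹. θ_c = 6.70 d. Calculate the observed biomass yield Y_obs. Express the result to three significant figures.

Y_obs = Y / (1 + k_d θ_c) = 0.413 / (1 + 0.0793 × 6.70) = 0.413 / 1.531 = 0.2697.

Y_obs ≈ 0.270 g VSS/g BOD₅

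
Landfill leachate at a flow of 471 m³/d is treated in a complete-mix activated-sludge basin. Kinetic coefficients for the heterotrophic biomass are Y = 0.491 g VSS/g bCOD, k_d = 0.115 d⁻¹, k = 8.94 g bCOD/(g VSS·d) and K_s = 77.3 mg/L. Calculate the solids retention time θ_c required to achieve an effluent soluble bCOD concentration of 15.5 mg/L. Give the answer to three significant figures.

θ_c ≈ 1.62 d

Specific growth rate at S = 15.5 mg/L: μ = YkS/(K_s+S) = 0.491·8.94·15.5/(77.3+15.5) = 0.7332 d⁻¹.
1/θ_c = 0.7332 − 0.115 = 0.6182 d⁻¹, so θ_c = 1.618 d.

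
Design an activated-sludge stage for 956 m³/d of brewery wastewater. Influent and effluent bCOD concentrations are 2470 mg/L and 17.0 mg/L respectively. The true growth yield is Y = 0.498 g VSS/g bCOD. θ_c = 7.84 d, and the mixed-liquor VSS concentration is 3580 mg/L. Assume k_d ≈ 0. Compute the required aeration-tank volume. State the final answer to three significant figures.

With k_d = 0 the design equation reduces to V = Y Q (S₀−S) θ_c / X = 0.498 × 956 × (2470 − 17.0) × 7.84 / 3580 = 2558 m³.

V ≈ 2560 m³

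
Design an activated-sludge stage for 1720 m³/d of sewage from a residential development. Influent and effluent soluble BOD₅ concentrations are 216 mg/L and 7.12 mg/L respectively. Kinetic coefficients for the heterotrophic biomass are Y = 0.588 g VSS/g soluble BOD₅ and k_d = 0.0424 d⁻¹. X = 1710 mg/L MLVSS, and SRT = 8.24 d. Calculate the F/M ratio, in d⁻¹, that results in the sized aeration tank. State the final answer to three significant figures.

F/M ≈ 0.288 d⁻¹

Rearranging the biomass balance for a CMAS with decay, V = Y·Q·ΔS·θ_c / [X·(1+k_d θ_c)] = 0.588 × 1720 × (216 − 7.12) × 8.24 / [1710 × (1 + 0.0424 × 8.24)] = 1.74×10^6 / 2307 = 754.4 m³.
F/M = Q·S₀ / (V·X) = 1720 × 216 / (754.4 × 1710) = 0.2880 g soluble BOD₅·(g VSS·d)⁻¹.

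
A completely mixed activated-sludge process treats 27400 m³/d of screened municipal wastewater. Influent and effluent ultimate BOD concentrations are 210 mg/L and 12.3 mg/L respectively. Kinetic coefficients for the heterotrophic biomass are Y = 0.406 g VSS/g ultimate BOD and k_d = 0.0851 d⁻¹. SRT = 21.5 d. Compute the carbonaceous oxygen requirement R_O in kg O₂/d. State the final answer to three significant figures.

R_O ≈ 4310 kg O₂/d

The observed yield is Y_obs = Y/(1 + k_d·θ_c) = 0.406 / (1 + 0.0851 × 21.5) = 0.406 / 2.830 = 0.1435 g VSS per g ultimate BOD removed.
Substrate removed = Q·(S₀ − S) = 27400 m³/d × (210 − 12.3) g/m³ = 5.42×10^6 g/d = 5417 kg/d.
Biomass synthesised: P_X = Y_obs × 5417 = 777.2 kg VSS/d.
Carbonaceous O₂ demand = substrate oxidised − cell-mass equivalent = 5417 − 1.42 × 777.2 = 4313 kg O₂/d.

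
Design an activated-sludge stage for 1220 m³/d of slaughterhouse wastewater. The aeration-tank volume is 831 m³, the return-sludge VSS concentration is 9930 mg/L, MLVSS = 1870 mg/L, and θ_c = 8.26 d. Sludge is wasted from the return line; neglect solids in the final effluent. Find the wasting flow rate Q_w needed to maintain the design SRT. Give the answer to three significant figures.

Q_w ≈ 18.9 m³/d

θ_c = V·X/(Q_w·X_r) when wasting from the recycle, so Q_w = V·X/(θ_c·X_r) = 831.0 × 1870 / (8.26 × 9930) = 18.95 m³/d.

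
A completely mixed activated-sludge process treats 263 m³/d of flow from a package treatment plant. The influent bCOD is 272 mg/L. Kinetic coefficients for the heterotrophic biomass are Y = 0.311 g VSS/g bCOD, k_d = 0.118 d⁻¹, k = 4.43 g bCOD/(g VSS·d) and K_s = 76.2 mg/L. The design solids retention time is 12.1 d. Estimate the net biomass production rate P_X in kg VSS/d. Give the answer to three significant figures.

P_X ≈ 8.73 kg VSS/d

Effluent substrate depends only on kinetics and SRT: S = K_s(1 + k_d θ_c) / [θ_c(Yk − k_d) − 1] = 76.2 × (1 + 0.118 × 12.1) / [12.1 × (0.311 × 4.43 − 0.118) − 1] = 185.0 / 14.24 = 12.99 mg/L.
Observed yield with endogenous decay: Y_obs = Y / (1 + k_d·θ_c) = 0.311 / (1 + 0.118 × 12.1) = 0.311 / 2.428 = 0.1281 g VSS/g bCOD.
Q·(S₀ − S) = 263 × (272 − 13.0) × 10⁻³ = 68.12 kg/d removed.
Biomass produced: P_X = Y_obs·Q·ΔS = 0.1281 × 68.12 ≈ 8.726 kg VSS/d.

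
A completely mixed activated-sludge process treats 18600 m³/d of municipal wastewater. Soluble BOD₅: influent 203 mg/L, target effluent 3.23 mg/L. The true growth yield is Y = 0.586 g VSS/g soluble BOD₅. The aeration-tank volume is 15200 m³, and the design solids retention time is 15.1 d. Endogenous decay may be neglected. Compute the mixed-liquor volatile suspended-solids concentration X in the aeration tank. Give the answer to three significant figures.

Without decay, X = Y Q (S₀−S) θ_c / V = 0.586 × 18600 × (203 − 3.23) × 15.1 / 15200 = 2163 mg/L.

X ≈ 2160 mg/L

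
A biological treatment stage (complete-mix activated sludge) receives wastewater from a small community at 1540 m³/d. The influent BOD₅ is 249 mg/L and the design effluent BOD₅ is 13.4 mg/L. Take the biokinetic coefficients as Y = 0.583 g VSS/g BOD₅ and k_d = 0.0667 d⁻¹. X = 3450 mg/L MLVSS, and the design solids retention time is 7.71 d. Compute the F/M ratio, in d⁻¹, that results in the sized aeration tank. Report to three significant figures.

From the SRT design equation V = Y Q (S₀−S) θ_c / [X (1 + k_d θ_c)] = 0.583 × 1540 × (249 − 13.4) × 7.71 / [3450 × (1 + 0.0667 × 7.71)] = 1.63×10^6 / 5224 = 312.2 m³.
F/M = Q·S₀ / (V·X) = 1540 × 249 / (312.2 × 3450) = 0.3560 g BOD₅·(g VSS·d)⁻¹.

F/M ≈ 0.356 d⁻¹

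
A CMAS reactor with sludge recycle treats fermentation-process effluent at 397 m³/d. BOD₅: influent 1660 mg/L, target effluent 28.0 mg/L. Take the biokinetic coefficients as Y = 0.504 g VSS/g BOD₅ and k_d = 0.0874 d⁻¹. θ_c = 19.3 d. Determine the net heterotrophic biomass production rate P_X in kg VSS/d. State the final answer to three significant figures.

The observed yield is Y_obs = Y/(1 + k_d·θ_c) = 0.504 / (1 + 0.0874 × 19.3) = 0.504 / 2.687 = 0.1876 g VSS per g BOD₅ removed.
Substrate removed = Q·(S₀ − S) = 397 m³/d × (1660 − 28.0) g/m³ = 6.48×10^5 g/d = 647.9 kg/d.
P_X = Y_obs · Q(S₀ − S) = 0.1876 × 647.9 = 121.5 kg VSS/d.

P_X ≈ 122 kg VSS/d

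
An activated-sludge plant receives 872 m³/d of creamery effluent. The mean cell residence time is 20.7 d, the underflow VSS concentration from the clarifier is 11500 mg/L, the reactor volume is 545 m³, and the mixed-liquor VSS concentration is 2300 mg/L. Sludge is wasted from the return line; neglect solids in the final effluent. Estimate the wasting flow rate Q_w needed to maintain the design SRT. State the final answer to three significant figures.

Q_w = (V·X)/(θ_c X_r) = 545.0 × 2300 / (20.7 × 11500) = 5.266 m³/d.

Q_w ≈ 5.27 m³/d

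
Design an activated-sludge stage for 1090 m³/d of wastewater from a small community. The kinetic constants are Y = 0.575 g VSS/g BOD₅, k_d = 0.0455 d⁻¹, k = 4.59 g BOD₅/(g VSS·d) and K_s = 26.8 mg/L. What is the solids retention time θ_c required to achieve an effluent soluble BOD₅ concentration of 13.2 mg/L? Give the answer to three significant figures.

From 1/θ_c = Y·k·S/(K_s + S) − k_d: Y·k·S/(K_s+S) = 0.575 × 4.59 × 13.2 / (26.8 + 13.2) = 0.8710 d⁻¹.
1/θ_c = 0.8710 − 0.0455 = 0.8255 d⁻¹, so θ_c = 1.211 d.

θ_c ≈ 1.21 d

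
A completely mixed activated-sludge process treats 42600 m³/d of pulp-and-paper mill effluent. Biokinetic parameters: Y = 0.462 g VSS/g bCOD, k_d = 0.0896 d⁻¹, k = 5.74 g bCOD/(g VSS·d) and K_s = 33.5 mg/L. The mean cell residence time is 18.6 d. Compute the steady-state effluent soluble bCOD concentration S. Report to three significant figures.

S ≈ 1.91 mg/L

From the Monod/SRT balance for a CMAS, S = K_s·(1+k_d θ_c)/[θ_c·(Y k − k_d) − 1] = 33.5 × (1 + 0.0896 × 18.6) / [18.6 × (0.462 × 5.74 − 0.0896) − 1] = 89.33 / 46.66 = 1.915 mg/L.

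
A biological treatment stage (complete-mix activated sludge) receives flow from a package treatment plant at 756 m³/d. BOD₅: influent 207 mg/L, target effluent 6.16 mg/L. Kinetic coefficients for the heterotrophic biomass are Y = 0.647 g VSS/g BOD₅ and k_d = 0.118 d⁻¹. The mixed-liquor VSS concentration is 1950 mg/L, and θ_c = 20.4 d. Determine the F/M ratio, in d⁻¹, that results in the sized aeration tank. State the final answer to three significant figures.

Rearranging the biomass balance for a CMAS with decay, V = Y·Q·ΔS·θ_c / [X·(1+k_d θ_c)] = 0.647 × 756 × (207 − 6.16) × 20.4 / [1950 × (1 + 0.118 × 20.4)] = 2×10^6 / 6644 = 301.6 m³.
Food-to-microorganism ratio F/M = Q S₀ / (V X) = 756 × 207 / (301.6 × 1950) = 0.2661 d⁻¹.

F/M ≈ 0.266 d⁻¹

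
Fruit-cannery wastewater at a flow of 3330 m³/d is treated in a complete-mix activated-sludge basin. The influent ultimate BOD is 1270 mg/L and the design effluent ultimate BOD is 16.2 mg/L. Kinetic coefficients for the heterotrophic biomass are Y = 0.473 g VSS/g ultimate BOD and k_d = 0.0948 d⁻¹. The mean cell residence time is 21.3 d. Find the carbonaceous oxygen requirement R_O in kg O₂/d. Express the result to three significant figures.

R_O ≈ 3250 kg O₂/d

The observed yield is Y_obs = Y/(1 + k_d·θ_c) = 0.473 / (1 + 0.0948 × 21.3) = 0.473 / 3.019 = 0.1567 g VSS per g ultimate BOD removed.
Substrate removed = Q·(S₀ − S) = 3330 m³/d × (1270 − 16.2) g/m³ = 4.18×10^6 g/d = 4175 kg/d.
P_X = Y_obs·Q·(S₀ − S) = 0.1567 × 4175 = 654.1 kg VSS/d.
R_O = Q·ΔS − 1.42 P_X = 4175 − 928.8 = 3246 kg O₂/d.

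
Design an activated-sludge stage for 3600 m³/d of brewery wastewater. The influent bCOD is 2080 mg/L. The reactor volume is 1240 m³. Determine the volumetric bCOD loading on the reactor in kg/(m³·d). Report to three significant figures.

L_v ≈ 6.04 kg bCOD/(m³·d)

Applied bCOD load per unit volume = Q·S₀/V = (3600 × 2080/1000)/1240 = 6.039 kg bCOD·m⁻³·d⁻¹.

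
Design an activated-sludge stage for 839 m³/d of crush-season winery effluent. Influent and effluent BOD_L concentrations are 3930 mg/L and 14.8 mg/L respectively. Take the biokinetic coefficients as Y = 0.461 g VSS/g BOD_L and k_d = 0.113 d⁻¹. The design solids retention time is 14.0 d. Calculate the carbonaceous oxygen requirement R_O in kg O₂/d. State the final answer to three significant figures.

Y_obs = Y / (1 + k_d θ_c) = 0.461 / (1 + 0.113 × 14.0) = 0.461 / 2.582 = 0.1785.
Substrate removed = Q·(S₀ − S) = 839 m³/d × (3930 − 14.8) g/m³ = 3.28×10^6 g/d = 3285 kg/d.
P_X = Y_obs·Q·(S₀ − S) = 0.1785 × 3285 = 586.5 kg VSS/d.
R_O = Q·(S₀ − S) − 1.42·P_X = 3285 − 1.42 × 586.5 = 2452 kg O₂/d.

R_O ≈ 2450 kg O₂/d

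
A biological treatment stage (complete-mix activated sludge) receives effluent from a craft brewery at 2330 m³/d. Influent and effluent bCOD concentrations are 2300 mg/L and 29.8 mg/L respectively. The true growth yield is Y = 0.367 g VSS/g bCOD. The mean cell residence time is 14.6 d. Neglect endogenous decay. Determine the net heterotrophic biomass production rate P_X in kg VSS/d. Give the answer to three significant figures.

P_X ≈ 1940 kg VSS/d

Since k_d ≈ 0, Y_obs = Y = 0.367 g VSS/g bCOD.
Q·(S₀ − S) = 2330 × (2300 − 29.8) × 10⁻³ = 5290 kg/d removed.
So the net sludge growth is P_X = 0.3670 × 5290 = 1941 kg VSS/d.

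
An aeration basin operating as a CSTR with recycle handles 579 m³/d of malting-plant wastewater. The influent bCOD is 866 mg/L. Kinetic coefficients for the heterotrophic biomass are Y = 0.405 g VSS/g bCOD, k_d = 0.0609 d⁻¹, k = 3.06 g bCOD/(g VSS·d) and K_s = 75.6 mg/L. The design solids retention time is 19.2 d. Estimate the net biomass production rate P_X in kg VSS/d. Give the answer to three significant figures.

P_X ≈ 92.8 kg VSS/d

Effluent substrate depends only on kinetics and SRT: S = K_s(1 + k_d θ_c) / [θ_c(Yk − k_d) − 1] = 75.6 × (1 + 0.0609 × 19.2) / [19.2 × (0.405 × 3.06 − 0.0609) − 1] = 164.0 / 21.63 = 7.584 mg/L.
Correct the yield for decay: Y_obs = Y/(1 + k_d θ_c) = 0.405 / (1 + 0.0609 × 19.2) = 0.405 / 2.169 = 0.1867.
Q·(S₀ − S) = 579 × (866 − 7.58) × 10⁻³ = 497.0 kg/d removed.
So the net sludge growth is P_X = 0.1867 × 497.0 = 92.79 kg VSS/d.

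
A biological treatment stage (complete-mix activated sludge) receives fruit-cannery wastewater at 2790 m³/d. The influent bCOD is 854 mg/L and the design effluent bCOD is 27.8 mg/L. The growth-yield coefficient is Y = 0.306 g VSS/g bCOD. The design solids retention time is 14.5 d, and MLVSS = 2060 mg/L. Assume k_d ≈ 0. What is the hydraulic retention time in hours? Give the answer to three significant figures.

τ ≈ 42.7 h

Biomass mass balance (decay neglected): V·X = Y·Q·(S₀ − S)·θ_c, so V = 0.306 × 2790 × (854 − 27.8) × 14.5 / 2060 = 4965 m³.
τ = V/Q = 4965/2790 = 1.780 d, or 42.71 h.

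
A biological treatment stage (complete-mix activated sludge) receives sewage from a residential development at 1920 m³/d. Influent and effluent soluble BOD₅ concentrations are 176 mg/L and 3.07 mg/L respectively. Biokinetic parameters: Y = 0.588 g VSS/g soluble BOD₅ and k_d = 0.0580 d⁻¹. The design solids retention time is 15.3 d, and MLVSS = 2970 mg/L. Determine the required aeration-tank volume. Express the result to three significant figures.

From the SRT design equation V = Y Q (S₀−S) θ_c / [X (1 + k_d θ_c)] = 0.588 × 1920 × (176 − 3.07) × 15.3 / [2970 × (1 + 0.0580 × 15.3)] = 2.99×10^6 / 5606 = 532.9 m³.

V ≈ 533 m³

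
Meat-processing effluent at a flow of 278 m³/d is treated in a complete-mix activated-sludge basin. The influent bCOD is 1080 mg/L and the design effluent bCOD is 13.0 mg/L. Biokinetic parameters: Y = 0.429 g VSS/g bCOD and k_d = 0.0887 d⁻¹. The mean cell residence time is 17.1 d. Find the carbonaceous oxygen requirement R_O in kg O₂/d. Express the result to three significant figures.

The observed yield is Y_obs = Y/(1 + k_d·θ_c) = 0.429 / (1 + 0.0887 × 17.1) = 0.429 / 2.517 = 0.1705 g VSS per g bCOD removed.
Mass of bCOD removed per day: Q(S₀ − S) = 278 × 1067 g/m³ = 296.6 kg/d.
P_X = Y_obs·Q·(S₀ − S) = 0.1705 × 296.6 = 50.56 kg VSS/d.
R_O = Q·(S₀ − S) − 1.42·P_X = 296.6 − 1.42 × 50.56 = 224.8 kg O₂/d.

R_O ≈ 225 kg O₂/d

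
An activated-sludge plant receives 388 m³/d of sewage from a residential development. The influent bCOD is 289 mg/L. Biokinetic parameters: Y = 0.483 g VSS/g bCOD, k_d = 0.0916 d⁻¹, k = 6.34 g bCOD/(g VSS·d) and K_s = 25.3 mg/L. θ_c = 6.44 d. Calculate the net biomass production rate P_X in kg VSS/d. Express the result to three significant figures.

P_X ≈ 33.8 kg VSS/d

From the Monod/SRT balance for a CMAS, S = K_s·(1+k_d θ_c)/[θ_c·(Y k − k_d) − 1] = 25.3 × (1 + 0.0916 × 6.44) / [6.44 × (0.483 × 6.34 − 0.0916) − 1] = 40.22 / 18.13 = 2.219 mg/L.
Correct the yield for decay: Y_obs = Y/(1 + k_d θ_c) = 0.483 / (1 + 0.0916 × 6.44) = 0.483 / 1.590 = 0.3038.
Q·(S₀ − S) = 388 × (289 − 2.22) × 10⁻³ = 111.3 kg/d removed.
Net biomass production P_X = Y_obs × Q·(S₀ − S) = 0.3038 × 111.3 = 33.80 kg VSS/d.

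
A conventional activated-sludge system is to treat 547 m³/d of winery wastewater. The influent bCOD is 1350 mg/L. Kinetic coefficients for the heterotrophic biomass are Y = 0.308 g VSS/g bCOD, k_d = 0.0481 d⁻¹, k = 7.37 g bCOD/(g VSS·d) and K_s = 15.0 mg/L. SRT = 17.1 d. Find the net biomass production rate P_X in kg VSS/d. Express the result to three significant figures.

P_X ≈ 125 kg VSS/d

Effluent substrate depends only on kinetics and SRT: S = K_s(1 + k_d θ_c) / [θ_c(Yk − k_d) − 1] = 15.0 × (1 + 0.0481 × 17.1) / [17.1 × (0.308 × 7.37 − 0.0481) − 1] = 27.34 / 36.99 = 0.7390 mg/L.
Correct the yield for decay: Y_obs = Y/(1 + k_d θ_c) = 0.308 / (1 + 0.0481 × 17.1) = 0.308 / 1.823 = 0.1690.
Substrate removed = Q·(S₀ − S) = 547 m³/d × (1350 − 0.739) g/m³ = 7.38×10^5 g/d = 738.0 kg/d.
So the net sludge growth is P_X = 0.1690 × 738.0 = 124.7 kg VSS/d.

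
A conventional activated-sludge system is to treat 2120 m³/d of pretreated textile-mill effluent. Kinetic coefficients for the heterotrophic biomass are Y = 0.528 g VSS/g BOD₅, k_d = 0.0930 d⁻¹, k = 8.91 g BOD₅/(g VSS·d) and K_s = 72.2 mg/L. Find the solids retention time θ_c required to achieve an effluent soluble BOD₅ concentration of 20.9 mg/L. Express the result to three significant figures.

From 1/θ_c = Y·k·S/(K_s + S) − k_d: Y·k·S/(K_s+S) = 0.528 × 8.91 × 20.9 / (72.2 + 20.9) = 1.056 d⁻¹.
θ_c = 1/(μ − k_d) = 1/(1.056 − 0.0930) = 1/0.9631 = 1.038 d.

θ_c ≈ 1.04 d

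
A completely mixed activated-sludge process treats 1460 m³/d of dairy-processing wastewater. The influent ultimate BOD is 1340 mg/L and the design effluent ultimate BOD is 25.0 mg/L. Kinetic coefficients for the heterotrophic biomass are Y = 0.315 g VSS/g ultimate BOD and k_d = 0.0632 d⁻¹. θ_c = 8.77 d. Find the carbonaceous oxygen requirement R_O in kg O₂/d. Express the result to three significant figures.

Correct the yield for decay: Y_obs = Y/(1 + k_d θ_c) = 0.315 / (1 + 0.0632 × 8.77) = 0.315 / 1.554 = 0.2027.
Mass of ultimate BOD removed per day: Q(S₀ − S) = 1460 × 1315 g/m³ = 1920 kg/d.
Biomass synthesised: P_X = Y_obs × 1920 = 389.1 kg VSS/d.
R_O = Q·(S₀ − S) − 1.42·P_X = 1920 − 1.42 × 389.1 = 1367 kg O₂/d.

R_O ≈ 1370 kg O₂/d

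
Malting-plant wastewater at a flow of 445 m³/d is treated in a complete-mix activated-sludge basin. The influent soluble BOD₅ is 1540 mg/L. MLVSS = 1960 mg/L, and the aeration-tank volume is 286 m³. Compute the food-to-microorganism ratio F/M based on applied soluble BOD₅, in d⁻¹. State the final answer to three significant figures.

F/M ≈ 1.22 d⁻¹

Food-to-microorganism ratio F/M = Q S₀ / (V X) = 445 × 1540 / (286.0 × 1960) = 1.223 d⁻¹.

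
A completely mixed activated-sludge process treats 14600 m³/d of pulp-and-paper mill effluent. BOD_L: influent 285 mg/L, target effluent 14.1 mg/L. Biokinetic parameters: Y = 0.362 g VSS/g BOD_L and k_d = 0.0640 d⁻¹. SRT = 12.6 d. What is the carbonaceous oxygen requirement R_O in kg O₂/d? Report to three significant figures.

R_O ≈ 2830 kg O₂/d

The observed yield is Y_obs = Y/(1 + k_d·θ_c) = 0.362 / (1 + 0.0640 × 12.6) = 0.362 / 1.806 = 0.2004 g VSS per g BOD_L removed.
ΔS = 285 − 14.1 = 270.9 mg/L, so the substrate removal rate is 14600 × 270.9/1000 = 3955 kg BOD_L/d.
Biomass synthesised: P_X = Y_obs × 3955 = 792.6 kg VSS/d.
Carbonaceous O₂ demand = substrate oxidised − cell-mass equivalent = 3955 − 1.42 × 792.6 = 2830 kg O₂/d.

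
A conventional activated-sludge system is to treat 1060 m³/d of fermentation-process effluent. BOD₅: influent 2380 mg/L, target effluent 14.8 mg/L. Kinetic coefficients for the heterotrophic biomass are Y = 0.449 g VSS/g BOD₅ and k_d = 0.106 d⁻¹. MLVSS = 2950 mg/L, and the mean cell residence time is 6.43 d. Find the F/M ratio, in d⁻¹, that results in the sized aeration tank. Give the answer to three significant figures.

F/M ≈ 0.586 d⁻¹

Steady-state biomass mass balance: V·X·(1 + k_d·θ_c) = Y·Q·(S₀ − S)·θ_c, so V = 0.449 × 1060 × (2380 − 14.8) × 6.43 / [2950 × (1 + 0.106 × 6.43)] = 7.24×10^6 / 4961 = 1459 m³.
Food-to-microorganism ratio F/M = Q S₀ / (V X) = 1060 × 2380 / (1459 × 2950) = 0.5861 d⁻¹.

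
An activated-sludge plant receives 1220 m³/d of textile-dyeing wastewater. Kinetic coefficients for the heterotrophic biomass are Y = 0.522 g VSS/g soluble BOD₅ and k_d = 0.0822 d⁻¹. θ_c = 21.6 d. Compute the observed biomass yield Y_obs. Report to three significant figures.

Correct the yield for decay: Y_obs = Y/(1 + k_d θ_c) = 0.522 / (1 + 0.0822 × 21.6) = 0.522 / 2.776 = 0.1881.

Y_obs ≈ 0.188 g VSS/g soluble BOD₅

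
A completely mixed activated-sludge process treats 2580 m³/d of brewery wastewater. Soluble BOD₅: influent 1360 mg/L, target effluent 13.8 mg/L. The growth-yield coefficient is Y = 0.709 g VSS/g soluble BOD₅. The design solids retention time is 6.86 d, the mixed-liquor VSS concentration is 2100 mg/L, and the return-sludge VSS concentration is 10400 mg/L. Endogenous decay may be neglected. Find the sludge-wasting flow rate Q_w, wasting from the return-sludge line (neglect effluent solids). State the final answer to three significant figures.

V·X = Y·Q·ΔS·θ_c gives V = 0.709 × 2580 × (1360 − 13.8) × 6.86 / 2100 = 8044 m³.
Q_w = (V·X)/(θ_c X_r) = 8044 × 2100 / (6.86 × 10400) = 236.8 m³/d.

Q_w ≈ 237 m³/d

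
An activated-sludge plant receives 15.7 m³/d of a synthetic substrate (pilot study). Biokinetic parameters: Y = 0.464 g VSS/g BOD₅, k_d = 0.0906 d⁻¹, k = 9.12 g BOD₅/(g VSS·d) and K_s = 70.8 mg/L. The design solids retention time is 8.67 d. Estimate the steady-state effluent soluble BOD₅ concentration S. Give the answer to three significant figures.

S ≈ 3.62 mg/L

From the Monod/SRT balance for a CMAS, S = K_s·(1+k_d θ_c)/[θ_c·(Y k − k_d) − 1] = 70.8 × (1 + 0.0906 × 8.67) / [8.67 × (0.464 × 9.12 − 0.0906) − 1] = 126.4 / 34.90 = 3.622 mg/L.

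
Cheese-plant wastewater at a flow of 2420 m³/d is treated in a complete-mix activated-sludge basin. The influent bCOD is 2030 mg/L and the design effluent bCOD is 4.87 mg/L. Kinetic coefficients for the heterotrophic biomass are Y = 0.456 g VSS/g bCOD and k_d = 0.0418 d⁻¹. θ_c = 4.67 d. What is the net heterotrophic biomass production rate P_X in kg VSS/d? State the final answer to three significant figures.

P_X ≈ 1870 kg VSS/d

The observed yield is Y_obs = Y/(1 + k_d·θ_c) = 0.456 / (1 + 0.0418 × 4.67) = 0.456 / 1.195 = 0.3815 g VSS per g bCOD removed.
Substrate removed = Q·(S₀ − S) = 2420 m³/d × (2030 − 4.87) g/m³ = 4.9×10^6 g/d = 4901 kg/d.
Biomass produced: P_X = Y_obs·Q·ΔS = 0.3815 × 4901 ≈ 1870 kg VSS/d.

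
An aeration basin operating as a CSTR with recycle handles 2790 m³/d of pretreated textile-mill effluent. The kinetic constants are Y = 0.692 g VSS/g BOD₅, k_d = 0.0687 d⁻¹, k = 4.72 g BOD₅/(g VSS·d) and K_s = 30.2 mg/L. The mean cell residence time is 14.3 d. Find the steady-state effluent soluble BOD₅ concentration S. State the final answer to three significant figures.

For a completely mixed reactor with recycle the Lawrence–McCarty relation gives S = K_s·(1 + k_d·θ_c) / [θ_c·(Y·k − k_d) − 1] = 30.2 × (1 + 0.0687 × 14.3) / [14.3 × (0.692 × 4.72 − 0.0687) − 1] = 59.87 / 44.72 = 1.339 mg/L.

S ≈ 1.34 mg/L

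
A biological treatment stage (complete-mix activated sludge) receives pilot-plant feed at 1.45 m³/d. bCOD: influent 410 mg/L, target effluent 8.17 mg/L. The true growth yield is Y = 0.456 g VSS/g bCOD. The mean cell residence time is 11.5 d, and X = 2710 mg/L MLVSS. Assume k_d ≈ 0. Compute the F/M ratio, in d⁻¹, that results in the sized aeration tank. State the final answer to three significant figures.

F/M ≈ 0.195 d⁻¹

With k_d = 0 the design equation reduces to V = Y Q (S₀−S) θ_c / X = 0.456 × 1.45 × (410 − 8.17) × 11.5 / 2710 = 1.127 m³.
Food-to-microorganism ratio F/M = Q S₀ / (V X) = 1.45 × 410 / (1.127 × 2710) = 0.1946 d⁻¹.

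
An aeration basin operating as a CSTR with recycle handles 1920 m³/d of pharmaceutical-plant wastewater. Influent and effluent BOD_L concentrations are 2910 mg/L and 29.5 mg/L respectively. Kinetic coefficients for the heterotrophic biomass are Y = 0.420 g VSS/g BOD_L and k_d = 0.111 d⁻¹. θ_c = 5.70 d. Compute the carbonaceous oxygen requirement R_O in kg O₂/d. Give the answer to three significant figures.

The observed yield is Y_obs = Y/(1 + k_d·θ_c) = 0.420 / (1 + 0.111 × 5.70) = 0.420 / 1.633 = 0.2572 g VSS per g BOD_L removed.
Substrate removed = Q·(S₀ − S) = 1920 m³/d × (2910 − 29.5) g/m³ = 5.53×10^6 g/d = 5531 kg/d.
P_X = Y_obs·Q·(S₀ − S) = 0.2572 × 5531 = 1423 kg VSS/d.
R_O = Q·ΔS − 1.42 P_X = 5531 − 2020 = 3510 kg O₂/d.

R_O ≈ 3510 kg O₂/d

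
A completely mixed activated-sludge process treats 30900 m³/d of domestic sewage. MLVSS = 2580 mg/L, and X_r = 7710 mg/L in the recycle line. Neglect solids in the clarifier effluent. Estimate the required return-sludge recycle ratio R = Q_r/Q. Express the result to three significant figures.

Mass balance around the secondary clarifier (neglecting effluent solids): R = X / (X_r − X) = 2580 / (7710 − 2580) = 0.5029.

R ≈ 0.503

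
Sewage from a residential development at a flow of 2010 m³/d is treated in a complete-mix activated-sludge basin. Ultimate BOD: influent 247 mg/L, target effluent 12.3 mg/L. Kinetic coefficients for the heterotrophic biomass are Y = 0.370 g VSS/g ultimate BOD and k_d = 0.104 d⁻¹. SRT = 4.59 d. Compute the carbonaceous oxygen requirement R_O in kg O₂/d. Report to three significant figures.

R_O ≈ 304 kg O₂/d

The observed yield is Y_obs = Y/(1 + k_d·θ_c) = 0.370 / (1 + 0.104 × 4.59) = 0.370 / 1.477 = 0.2504 g VSS per g ultimate BOD removed.
Substrate removed = Q·(S₀ − S) = 2010 m³/d × (247 − 12.3) g/m³ = 4.72×10^5 g/d = 471.7 kg/d.
P_X = Y_obs·Q·(S₀ − S) = 0.2504 × 471.7 = 118.1 kg VSS/d.
R_O = Q·ΔS − 1.42 P_X = 471.7 − 167.8 = 304.0 kg O₂/d.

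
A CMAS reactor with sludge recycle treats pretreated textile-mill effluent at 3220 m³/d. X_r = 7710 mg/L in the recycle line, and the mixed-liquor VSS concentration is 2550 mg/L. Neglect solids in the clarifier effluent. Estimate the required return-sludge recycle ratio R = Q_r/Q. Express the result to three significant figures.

R ≈ 0.494

R = Q_r/Q = X/(X_r − X) = 2550 / (7710 − 2550) = 0.4942.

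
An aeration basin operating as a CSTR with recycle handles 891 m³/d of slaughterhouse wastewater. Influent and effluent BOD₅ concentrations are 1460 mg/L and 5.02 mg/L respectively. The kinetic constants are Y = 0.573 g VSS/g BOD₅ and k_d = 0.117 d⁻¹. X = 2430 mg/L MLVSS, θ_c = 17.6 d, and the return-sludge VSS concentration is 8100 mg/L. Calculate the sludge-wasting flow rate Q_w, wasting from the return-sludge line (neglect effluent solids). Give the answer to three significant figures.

From the SRT design equation V = Y Q (S₀−S) θ_c / [X (1 + k_d θ_c)] = 0.573 × 891 × (1460 − 5.02) × 17.6 / [2430 × (1 + 0.117 × 17.6)] = 1.31×10^7 / 7434 = 1759 m³.
Q_w = (V·X)/(θ_c X_r) = 1759 × 2430 / (17.6 × 8100) = 29.98 m³/d.

Q_w ≈ 30.0 m³/d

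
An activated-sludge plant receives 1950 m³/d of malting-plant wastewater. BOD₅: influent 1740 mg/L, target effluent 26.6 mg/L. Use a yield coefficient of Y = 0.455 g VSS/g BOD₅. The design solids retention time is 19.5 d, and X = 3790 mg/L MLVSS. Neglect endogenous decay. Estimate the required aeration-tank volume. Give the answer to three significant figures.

V ≈ 7820 m³

V·X = Y·Q·ΔS·θ_c gives V = 0.455 × 1950 × (1740 − 26.6) × 19.5 / 3790 = 7822 m³.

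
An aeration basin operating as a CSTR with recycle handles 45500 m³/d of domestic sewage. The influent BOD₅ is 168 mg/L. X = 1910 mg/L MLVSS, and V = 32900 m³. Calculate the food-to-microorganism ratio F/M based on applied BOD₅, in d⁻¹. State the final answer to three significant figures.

F/M ≈ 0.122 d⁻¹

Food-to-microorganism ratio F/M = Q S₀ / (V X) = 45500 × 168 / (32900 × 1910) = 0.1216 d⁻¹.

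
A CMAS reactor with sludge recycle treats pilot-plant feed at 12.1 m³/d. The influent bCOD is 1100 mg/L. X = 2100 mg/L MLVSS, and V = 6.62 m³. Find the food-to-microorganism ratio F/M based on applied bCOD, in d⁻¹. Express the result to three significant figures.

F/M ≈ 0.957 d⁻¹

Food-to-microorganism ratio F/M = Q S₀ / (V X) = 12.1 × 1100 / (6.620 × 2100) = 0.9574 d⁻¹.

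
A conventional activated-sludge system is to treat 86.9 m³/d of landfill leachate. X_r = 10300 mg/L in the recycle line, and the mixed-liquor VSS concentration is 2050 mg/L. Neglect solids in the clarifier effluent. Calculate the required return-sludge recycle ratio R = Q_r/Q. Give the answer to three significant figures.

R ≈ 0.248

Mass balance around the secondary clarifier (neglecting effluent solids): R = X / (X_r − X) = 2050 / (10300 − 2050) = 0.2485.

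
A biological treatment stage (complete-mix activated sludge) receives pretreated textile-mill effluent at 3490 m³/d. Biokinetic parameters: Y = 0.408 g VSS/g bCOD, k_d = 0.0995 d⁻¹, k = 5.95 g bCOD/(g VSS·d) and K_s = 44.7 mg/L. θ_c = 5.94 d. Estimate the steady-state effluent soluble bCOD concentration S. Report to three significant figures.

S ≈ 5.54 mg/L

From the Monod/SRT balance for a CMAS, S = K_s·(1+k_d θ_c)/[θ_c·(Y k − k_d) − 1] = 44.7 × (1 + 0.0995 × 5.94) / [5.94 × (0.408 × 5.95 − 0.0995) − 1] = 71.12 / 12.83 = 5.544 mg/L.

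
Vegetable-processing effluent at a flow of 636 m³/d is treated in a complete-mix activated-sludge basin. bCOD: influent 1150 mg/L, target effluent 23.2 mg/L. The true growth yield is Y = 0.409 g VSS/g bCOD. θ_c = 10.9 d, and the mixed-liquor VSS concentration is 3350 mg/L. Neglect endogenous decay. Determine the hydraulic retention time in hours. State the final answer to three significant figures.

τ ≈ 36.0 h

V·X = Y·Q·ΔS·θ_c gives V = 0.409 × 636 × (1150 − 23.2) × 10.9 / 3350 = 953.7 m³.
HRT = V/Q = 953.7 m³ / 636 m³·d⁻¹ = 1.500 d × 24 = 35.99 h.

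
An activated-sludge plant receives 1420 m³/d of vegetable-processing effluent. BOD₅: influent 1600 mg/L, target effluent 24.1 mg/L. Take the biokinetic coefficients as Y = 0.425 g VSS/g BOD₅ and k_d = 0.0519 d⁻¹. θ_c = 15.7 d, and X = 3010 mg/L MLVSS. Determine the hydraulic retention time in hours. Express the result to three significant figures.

τ ≈ 46.2 h

From the SRT design equation V = Y Q (S₀−S) θ_c / [X (1 + k_d θ_c)] = 0.425 × 1420 × (1600 − 24.1) × 15.7 / [3010 × (1 + 0.0519 × 15.7)] = 1.49×10^7 / 5463 = 2733 m³.
Hydraulic retention time τ = V/Q = 2733 / 1420 = 1.925 d = 46.20 h.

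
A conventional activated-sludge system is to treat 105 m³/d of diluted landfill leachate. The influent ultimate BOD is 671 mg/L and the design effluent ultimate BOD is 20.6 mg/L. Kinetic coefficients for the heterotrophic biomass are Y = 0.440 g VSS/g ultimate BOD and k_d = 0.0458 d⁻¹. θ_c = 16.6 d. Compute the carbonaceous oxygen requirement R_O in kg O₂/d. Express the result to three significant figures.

Y_obs = Y / (1 + k_d θ_c) = 0.440 / (1 + 0.0458 × 16.6) = 0.440 / 1.760 = 0.2500.
ΔS = 671 − 20.6 = 650.4 mg/L, so the substrate removal rate is 105 × 650.4/1000 = 68.29 kg ultimate BOD/d.
Biomass synthesised: P_X = Y_obs × 68.29 = 17.07 kg VSS/d.
Carbonaceous O₂ demand = substrate oxidised − cell-mass equivalent = 68.29 − 1.42 × 17.07 = 44.05 kg O₂/d.

R_O ≈ 44.1 kg O₂/d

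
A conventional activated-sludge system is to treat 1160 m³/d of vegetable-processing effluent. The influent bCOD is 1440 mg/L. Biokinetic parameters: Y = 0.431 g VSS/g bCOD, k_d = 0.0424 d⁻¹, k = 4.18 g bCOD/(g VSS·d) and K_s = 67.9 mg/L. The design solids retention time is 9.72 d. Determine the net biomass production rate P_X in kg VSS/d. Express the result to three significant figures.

P_X ≈ 508 kg VSS/d

From the Monod/SRT balance for a CMAS, S = K_s·(1+k_d θ_c)/[θ_c·(Y k − k_d) − 1] = 67.9 × (1 + 0.0424 × 9.72) / [9.72 × (0.431 × 4.18 − 0.0424) − 1] = 95.88 / 16.10 = 5.956 mg/L.
The observed yield is Y_obs = Y/(1 + k_d·θ_c) = 0.431 / (1 + 0.0424 × 9.72) = 0.431 / 1.412 = 0.3052 g VSS per g bCOD removed.
Q·(S₀ − S) = 1160 × (1440 − 5.96) × 10⁻³ = 1663 kg/d removed.
Biomass produced: P_X = Y_obs·Q·ΔS = 0.3052 × 1663 ≈ 507.7 kg VSS/d.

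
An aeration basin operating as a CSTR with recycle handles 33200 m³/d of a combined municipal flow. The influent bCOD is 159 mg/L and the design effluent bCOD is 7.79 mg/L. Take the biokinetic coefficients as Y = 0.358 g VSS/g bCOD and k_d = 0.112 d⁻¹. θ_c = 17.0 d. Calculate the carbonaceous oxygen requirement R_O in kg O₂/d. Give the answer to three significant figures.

Observed yield with endogenous decay: Y_obs = Y / (1 + k_d·θ_c) = 0.358 / (1 + 0.112 × 17.0) = 0.358 / 2.904 = 0.1233 g VSS/g bCOD.
Q·(S₀ − S) = 33200 × (159 − 7.79) × 10⁻³ = 5020 kg/d removed.
Net sludge production P_X = 0.1233 × 5020 = 618.9 kg VSS/d.
R_O = Q·(S₀ − S) − 1.42·P_X = 5020 − 1.42 × 618.9 = 4141 kg O₂/d.

R_O ≈ 4140 kg O₂/d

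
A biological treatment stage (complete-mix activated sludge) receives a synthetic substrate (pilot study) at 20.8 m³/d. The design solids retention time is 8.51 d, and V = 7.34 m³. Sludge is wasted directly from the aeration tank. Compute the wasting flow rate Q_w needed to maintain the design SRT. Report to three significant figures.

Q_w ≈ 0.863 m³/d

Wasting from the aeration tank: Q_w = V / θ_c = 7.340 / 8.51 = 0.8625 m³/d.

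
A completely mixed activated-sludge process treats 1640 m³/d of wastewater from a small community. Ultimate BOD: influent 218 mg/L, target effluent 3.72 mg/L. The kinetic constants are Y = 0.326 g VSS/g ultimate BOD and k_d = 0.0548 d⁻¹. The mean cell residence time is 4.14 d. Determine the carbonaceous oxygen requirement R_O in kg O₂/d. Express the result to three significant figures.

R_O ≈ 219 kg O₂/d

Y_obs = Y / (1 + k_d θ_c) = 0.326 / (1 + 0.0548 × 4.14) = 0.326 / 1.227 = 0.2657.
Mass of ultimate BOD removed per day: Q(S₀ − S) = 1640 × 214.3 g/m³ = 351.4 kg/d.
Biomass synthesised: P_X = Y_obs × 351.4 = 93.38 kg VSS/d.
R_O = Q·(S₀ − S) − 1.42·P_X = 351.4 − 1.42 × 93.38 = 218.8 kg O₂/d.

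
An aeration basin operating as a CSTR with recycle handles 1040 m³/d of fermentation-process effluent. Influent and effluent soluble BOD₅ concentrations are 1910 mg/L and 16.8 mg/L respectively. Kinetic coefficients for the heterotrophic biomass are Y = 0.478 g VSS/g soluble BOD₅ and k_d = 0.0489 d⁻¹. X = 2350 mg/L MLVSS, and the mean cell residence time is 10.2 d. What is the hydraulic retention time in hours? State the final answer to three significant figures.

τ ≈ 62.9 h

Steady-state biomass mass balance: V·X·(1 + k_d·θ_c) = Y·Q·(S₀ − S)·θ_c, so V = 0.478 × 1040 × (1910 − 16.8) × 10.2 / [2350 × (1 + 0.0489 × 10.2)] = 9.6×10^6 / 3522 = 2726 m³.
τ = V/Q = 2726/1040 = 2.621 d, or 62.90 h.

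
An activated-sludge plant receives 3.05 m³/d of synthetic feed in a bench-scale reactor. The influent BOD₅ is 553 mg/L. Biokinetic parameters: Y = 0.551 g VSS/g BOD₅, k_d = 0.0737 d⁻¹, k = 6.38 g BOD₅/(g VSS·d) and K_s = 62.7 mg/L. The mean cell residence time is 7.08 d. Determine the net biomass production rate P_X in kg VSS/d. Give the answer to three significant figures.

P_X ≈ 0.606 kg VSS/d

From the Monod/SRT balance for a CMAS, S = K_s·(1+k_d θ_c)/[θ_c·(Y k − k_d) − 1] = 62.7 × (1 + 0.0737 × 7.08) / [7.08 × (0.551 × 6.38 − 0.0737) − 1] = 95.42 / 23.37 = 4.083 mg/L.
The observed yield is Y_obs = Y/(1 + k_d·θ_c) = 0.551 / (1 + 0.0737 × 7.08) = 0.551 / 1.522 = 0.3621 g VSS per g BOD₅ removed.
Q·(S₀ − S) = 3.05 × (553 − 4.08) × 10⁻³ = 1.674 kg/d removed.
Biomass produced: P_X = Y_obs·Q·ΔS = 0.3621 × 1.674 ≈ 0.6062 kg VSS/d.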